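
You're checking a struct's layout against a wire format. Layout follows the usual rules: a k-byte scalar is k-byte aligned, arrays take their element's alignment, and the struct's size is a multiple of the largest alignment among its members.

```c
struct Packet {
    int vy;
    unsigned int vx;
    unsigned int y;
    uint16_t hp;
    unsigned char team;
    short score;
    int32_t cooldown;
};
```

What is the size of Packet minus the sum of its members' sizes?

0..4  vy  (4B, 4-aligned)
4..8  vx  (4B, 4-aligned)
8..12  y  (4B, 4-aligned)
12..14  hp  (2B, 2-aligned)
14..15  team  (1B, 1-aligned)
15..16  -- padding (1B)
16..18  score  (2B, 2-aligned)
18..20  -- padding (2B)
20..24  cooldown  (4B, 4-aligned)
sizeof = 24, alignof = 4
data bytes 21, size 24 → padding 3

3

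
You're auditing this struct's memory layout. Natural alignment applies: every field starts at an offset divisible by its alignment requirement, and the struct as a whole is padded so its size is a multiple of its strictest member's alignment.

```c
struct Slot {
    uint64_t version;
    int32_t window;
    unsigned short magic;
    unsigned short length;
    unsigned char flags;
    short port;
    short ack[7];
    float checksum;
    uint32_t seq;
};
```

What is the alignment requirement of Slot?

8

member alignments: version=8, window=4, magic=2, length=2, flags=1, port=2, ack=2, checksum=4, seq=4
max = 8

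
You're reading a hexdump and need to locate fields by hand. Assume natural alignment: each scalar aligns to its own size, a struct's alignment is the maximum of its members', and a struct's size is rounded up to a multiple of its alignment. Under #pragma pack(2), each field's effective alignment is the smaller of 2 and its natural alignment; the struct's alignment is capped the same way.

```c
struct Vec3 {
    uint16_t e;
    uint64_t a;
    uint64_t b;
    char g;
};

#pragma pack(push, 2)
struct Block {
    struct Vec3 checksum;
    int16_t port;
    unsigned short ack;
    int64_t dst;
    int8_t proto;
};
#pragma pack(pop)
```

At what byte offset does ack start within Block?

Vec3: 0..2  e  (2B, 2-aligned); 2..8  -- padding (6B); 8..16  a  (8B, 8-aligned); 16..24  b  (8B, 8-aligned); 24..25  g  (1B, 1-aligned); 25..32  -- tail padding (7B); sizeof = 32, alignof = 8
0..32  checksum  (32B, 2-aligned)
32..34  port  (2B, 2-aligned)
34..36  ack  (2B, 2-aligned)

34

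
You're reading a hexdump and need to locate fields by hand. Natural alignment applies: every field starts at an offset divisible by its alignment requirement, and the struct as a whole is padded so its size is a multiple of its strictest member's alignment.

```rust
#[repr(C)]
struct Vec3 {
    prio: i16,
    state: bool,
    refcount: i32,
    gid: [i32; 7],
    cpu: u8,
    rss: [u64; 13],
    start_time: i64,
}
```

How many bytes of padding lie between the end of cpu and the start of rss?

0..2  prio  (2B, 2-aligned)
2..3  state  (1B, 1-aligned)
3..4  -- padding (1B)
4..8  refcount  (4B, 4-aligned)
8..36  gid  (28B, 4-aligned)
36..37  cpu  (1B, 1-aligned)
37..40  -- padding (3B)
40..144  rss  (104B, 8-aligned)

3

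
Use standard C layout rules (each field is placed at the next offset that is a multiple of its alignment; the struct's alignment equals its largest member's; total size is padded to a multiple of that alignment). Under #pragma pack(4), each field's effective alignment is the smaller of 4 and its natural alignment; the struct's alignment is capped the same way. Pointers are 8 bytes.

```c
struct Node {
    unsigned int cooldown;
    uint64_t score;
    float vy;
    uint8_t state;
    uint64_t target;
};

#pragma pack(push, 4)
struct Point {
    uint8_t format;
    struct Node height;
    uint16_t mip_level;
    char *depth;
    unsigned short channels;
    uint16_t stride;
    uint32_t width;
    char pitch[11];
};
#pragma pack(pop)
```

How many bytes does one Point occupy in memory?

68

Node: 0..4  cooldown  (4B, 4-aligned); 4..8  -- padding (4B); 8..16  score  (8B, 8-aligned); 16..20  vy  (4B, 4-aligned); 20..21  state  (1B, 1-aligned); 21..24  -- padding (3B); 24..32  target  (8B, 8-aligned); sizeof = 32, alignof = 8
0..1  format  (1B, 1-aligned)
1..4  -- padding (3B)
4..36  height  (32B, 4-aligned)
36..38  mip_level  (2B, 2-aligned)
38..40  -- padding (2B)
40..48  depth  (8B, 4-aligned)
48..50  channels  (2B, 2-aligned)
50..52  stride  (2B, 2-aligned)
52..56  width  (4B, 4-aligned)
56..67  pitch  (11B, 1-aligned)
67..68  -- tail padding (1B)
sizeof = 68, alignof = 4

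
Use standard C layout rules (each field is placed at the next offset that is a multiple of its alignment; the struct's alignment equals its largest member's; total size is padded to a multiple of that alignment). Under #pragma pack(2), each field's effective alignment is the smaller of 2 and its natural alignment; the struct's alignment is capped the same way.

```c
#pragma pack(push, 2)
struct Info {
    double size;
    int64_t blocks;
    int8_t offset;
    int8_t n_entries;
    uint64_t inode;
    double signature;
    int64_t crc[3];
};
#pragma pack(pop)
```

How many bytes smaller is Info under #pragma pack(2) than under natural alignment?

6

natural layout:
  @0: size [8B, align 8] → 8
  @8: blocks [8B, align 8] → 16
  @16: offset [1B, align 1] → 17
  @17: n_entries [1B, align 1] → 18
  +6 pad (align 8)
  @24: inode [8B, align 8] → 32
  @32: signature [8B, align 8] → 40
  @40: crc [24B, align 8] → 64
  size 64, align 8
packed(2) layout:
  @0: size [8B, align 2] → 8
  @8: blocks [8B, align 2] → 16
  @16: offset [1B, align 1] → 17
  @17: n_entries [1B, align 1] → 18
  @18: inode [8B, align 2] → 26
  @26: signature [8B, align 2] → 34
  @34: crc [24B, align 2] → 58
  size 58, align 2
64 − 58 = 6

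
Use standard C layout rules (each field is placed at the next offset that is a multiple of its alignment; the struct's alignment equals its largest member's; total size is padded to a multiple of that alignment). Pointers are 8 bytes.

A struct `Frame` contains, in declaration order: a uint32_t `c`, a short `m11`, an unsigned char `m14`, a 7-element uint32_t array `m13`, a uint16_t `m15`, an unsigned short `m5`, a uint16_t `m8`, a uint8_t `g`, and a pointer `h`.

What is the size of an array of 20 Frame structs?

c at 0 (size 4, align 4) → ends 4
m11 at 4 (size 2, align 2) → ends 6
m14 at 6 (size 1, align 1) → ends 7
pad 1 to align 4 for m13
m13 at 8 (size 28, align 4) → ends 36
m15 at 36 (size 2, align 2) → ends 38
m5 at 38 (size 2, align 2) → ends 40
m8 at 40 (size 2, align 2) → ends 42
g at 42 (size 1, align 1) → ends 43
pad 5 to align 8 for h
h at 48 (size 8, align 8) → ends 56
total 56 bytes, alignment 8
array of 20: 20 × 56 = 1120

1120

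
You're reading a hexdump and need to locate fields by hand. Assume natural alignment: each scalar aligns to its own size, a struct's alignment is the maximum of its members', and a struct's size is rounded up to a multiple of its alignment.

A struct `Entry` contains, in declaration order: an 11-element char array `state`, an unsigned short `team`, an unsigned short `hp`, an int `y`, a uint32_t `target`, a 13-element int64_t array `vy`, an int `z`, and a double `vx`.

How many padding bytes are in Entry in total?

state at 0 (size 11, align 1) → ends 11
pad 1 to align 2 for team
team at 12 (size 2, align 2) → ends 14
hp at 14 (size 2, align 2) → ends 16
y at 16 (size 4, align 4) → ends 20
target at 20 (size 4, align 4) → ends 24
vy at 24 (size 104, align 8) → ends 128
z at 128 (size 4, align 4) → ends 132
pad 4 to align 8 for vx
vx at 136 (size 8, align 8) → ends 144
total 144 bytes, alignment 8
data bytes 139, size 144 → padding 5

5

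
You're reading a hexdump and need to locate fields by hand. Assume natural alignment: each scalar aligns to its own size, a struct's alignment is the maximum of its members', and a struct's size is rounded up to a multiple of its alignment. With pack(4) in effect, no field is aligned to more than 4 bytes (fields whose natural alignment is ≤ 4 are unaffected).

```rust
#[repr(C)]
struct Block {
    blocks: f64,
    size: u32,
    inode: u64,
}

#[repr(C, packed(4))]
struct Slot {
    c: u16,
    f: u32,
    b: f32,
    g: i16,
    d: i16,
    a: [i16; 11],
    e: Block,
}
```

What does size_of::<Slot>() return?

Block: blocks at 0 (size 8, align 8) → ends 8; size at 8 (size 4, align 4) → ends 12; pad 4 to align 8 for inode; inode at 16 (size 8, align 8) → ends 24; total 24 bytes, alignment 8
c at 0 (size 2, align 2) → ends 2
pad 2 to align 4 for f
f at 4 (size 4, align 4) → ends 8
b at 8 (size 4, align 4) → ends 12
g at 12 (size 2, align 2) → ends 14
d at 14 (size 2, align 2) → ends 16
a at 16 (size 22, align 2) → ends 38
pad 2 to align 4 for e
e at 40 (size 24, align 4) → ends 64
total 64 bytes, alignment 4

64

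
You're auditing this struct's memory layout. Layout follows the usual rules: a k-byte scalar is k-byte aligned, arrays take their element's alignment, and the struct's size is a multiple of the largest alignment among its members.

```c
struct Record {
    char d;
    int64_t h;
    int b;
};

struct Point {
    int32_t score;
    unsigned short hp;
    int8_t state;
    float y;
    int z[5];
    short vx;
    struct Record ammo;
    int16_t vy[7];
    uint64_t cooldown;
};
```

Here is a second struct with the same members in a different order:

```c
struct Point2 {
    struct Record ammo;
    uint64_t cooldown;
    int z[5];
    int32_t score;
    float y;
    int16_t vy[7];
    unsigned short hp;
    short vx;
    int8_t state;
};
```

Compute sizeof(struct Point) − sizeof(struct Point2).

Record: 0..1  d  (1B, 1-aligned); 1..8  -- padding (7B); 8..16  h  (8B, 8-aligned); 16..20  b  (4B, 4-aligned); 20..24  -- tail padding (4B); sizeof = 24, alignof = 8
0..4  score  (4B, 4-aligned)
4..6  hp  (2B, 2-aligned)
6..7  state  (1B, 1-aligned)
7..8  -- padding (1B)
8..12  y  (4B, 4-aligned)
12..32  z  (20B, 4-aligned)
32..34  vx  (2B, 2-aligned)
34..40  -- padding (6B)
40..64  ammo  (24B, 8-aligned)
64..78  vy  (14B, 2-aligned)
78..80  -- padding (2B)
80..88  cooldown  (8B, 8-aligned)
sizeof = 88, alignof = 8
— Point2 —
0..24  ammo  (24B, 8-aligned)
24..32  cooldown  (8B, 8-aligned)
32..52  z  (20B, 4-aligned)
52..56  score  (4B, 4-aligned)
56..60  y  (4B, 4-aligned)
60..74  vy  (14B, 2-aligned)
74..76  hp  (2B, 2-aligned)
76..78  vx  (2B, 2-aligned)
78..79  state  (1B, 1-aligned)
79..80  -- tail padding (1B)
sizeof = 80, alignof = 8
88 − 80 = 8

8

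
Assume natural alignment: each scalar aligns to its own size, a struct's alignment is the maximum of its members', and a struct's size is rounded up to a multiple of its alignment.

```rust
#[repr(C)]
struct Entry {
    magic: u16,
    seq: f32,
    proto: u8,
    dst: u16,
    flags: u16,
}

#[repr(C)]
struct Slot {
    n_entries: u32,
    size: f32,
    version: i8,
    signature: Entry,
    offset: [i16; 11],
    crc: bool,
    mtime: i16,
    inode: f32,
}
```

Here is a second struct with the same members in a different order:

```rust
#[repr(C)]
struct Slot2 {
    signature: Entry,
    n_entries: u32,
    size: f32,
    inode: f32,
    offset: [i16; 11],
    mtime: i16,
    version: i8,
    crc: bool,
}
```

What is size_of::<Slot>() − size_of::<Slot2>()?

4

Entry: 0..2  magic  (2B, 2-aligned); 2..4  -- padding (2B); 4..8  seq  (4B, 4-aligned); 8..9  proto  (1B, 1-aligned); 9..10  -- padding (1B); 10..12  dst  (2B, 2-aligned); 12..14  flags  (2B, 2-aligned); 14..16  -- tail padding (2B); sizeof = 16, alignof = 4
0..4  n_entries  (4B, 4-aligned)
4..8  size  (4B, 4-aligned)
8..9  version  (1B, 1-aligned)
9..12  -- padding (3B)
12..28  signature  (16B, 4-aligned)
28..50  offset  (22B, 2-aligned)
50..51  crc  (1B, 1-aligned)
51..52  -- padding (1B)
52..54  mtime  (2B, 2-aligned)
54..56  -- padding (2B)
56..60  inode  (4B, 4-aligned)
sizeof = 60, alignof = 4
— Slot2 —
0..16  signature  (16B, 4-aligned)
16..20  n_entries  (4B, 4-aligned)
20..24  size  (4B, 4-aligned)
24..28  inode  (4B, 4-aligned)
28..50  offset  (22B, 2-aligned)
50..52  mtime  (2B, 2-aligned)
52..53  version  (1B, 1-aligned)
53..54  crc  (1B, 1-aligned)
54..56  -- tail padding (2B)
sizeof = 56, alignof = 4
60 − 56 = 4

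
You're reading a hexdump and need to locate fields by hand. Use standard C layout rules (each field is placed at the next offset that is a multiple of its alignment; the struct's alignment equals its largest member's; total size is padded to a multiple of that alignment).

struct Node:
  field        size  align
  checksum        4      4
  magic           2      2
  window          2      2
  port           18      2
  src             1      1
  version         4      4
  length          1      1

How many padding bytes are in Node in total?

@0: checksum [4B, align 4] → 4
@4: magic [2B, align 2] → 6
@6: window [2B, align 2] → 8
@8: port [18B, align 2] → 26
@26: src [1B, align 1] → 27
+1 pad (align 4)
@28: version [4B, align 4] → 32
@32: length [1B, align 1] → 33
+3 tail pad (align 4)
size 36, align 4
data bytes 32, size 36 → padding 4

4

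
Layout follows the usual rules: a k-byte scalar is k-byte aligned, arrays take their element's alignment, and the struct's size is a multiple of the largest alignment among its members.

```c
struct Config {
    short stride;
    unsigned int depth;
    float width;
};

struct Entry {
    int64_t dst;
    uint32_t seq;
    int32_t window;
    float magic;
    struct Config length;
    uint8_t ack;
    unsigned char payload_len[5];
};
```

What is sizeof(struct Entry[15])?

600

Config: @0: stride [2B, align 2] → 2; +2 pad (align 4); @4: depth [4B, align 4] → 8; @8: width [4B, align 4] → 12; size 12, align 4
@0: dst [8B, align 8] → 8
@8: seq [4B, align 4] → 12
@12: window [4B, align 4] → 16
@16: magic [4B, align 4] → 20
@20: length [12B, align 4] → 32
@32: ack [1B, align 1] → 33
@33: payload_len [5B, align 1] → 38
+2 tail pad (align 8)
size 40, align 8
array of 15: 15 × 40 = 600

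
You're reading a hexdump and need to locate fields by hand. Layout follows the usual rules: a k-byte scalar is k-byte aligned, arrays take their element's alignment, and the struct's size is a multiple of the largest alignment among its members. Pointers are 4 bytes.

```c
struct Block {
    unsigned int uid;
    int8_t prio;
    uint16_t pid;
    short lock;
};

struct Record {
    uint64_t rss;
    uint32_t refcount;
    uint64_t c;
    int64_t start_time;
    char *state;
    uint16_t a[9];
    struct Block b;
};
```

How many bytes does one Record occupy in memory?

Block: 0..4  uid  (4B, 4-aligned); 4..5  prio  (1B, 1-aligned); 5..6  -- padding (1B); 6..8  pid  (2B, 2-aligned); 8..10  lock  (2B, 2-aligned); 10..12  -- tail padding (2B); sizeof = 12, alignof = 4
0..8  rss  (8B, 8-aligned)
8..12  refcount  (4B, 4-aligned)
12..16  -- padding (4B)
16..24  c  (8B, 8-aligned)
24..32  start_time  (8B, 8-aligned)
32..36  state  (4B, 4-aligned)
36..54  a  (18B, 2-aligned)
54..56  -- padding (2B)
56..68  b  (12B, 4-aligned)
68..72  -- tail padding (4B)
sizeof = 72, alignof = 8

72 bytes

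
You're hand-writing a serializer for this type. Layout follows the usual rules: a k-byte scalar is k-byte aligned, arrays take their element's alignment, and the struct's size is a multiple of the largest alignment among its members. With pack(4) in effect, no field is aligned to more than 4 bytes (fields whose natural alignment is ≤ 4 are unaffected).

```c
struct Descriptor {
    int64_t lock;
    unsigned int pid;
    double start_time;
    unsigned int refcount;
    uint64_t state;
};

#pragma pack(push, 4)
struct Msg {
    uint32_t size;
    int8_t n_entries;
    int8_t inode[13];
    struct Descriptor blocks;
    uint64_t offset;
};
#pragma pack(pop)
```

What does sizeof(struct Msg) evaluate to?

Descriptor: @0: lock [8B, align 8] → 8; @8: pid [4B, align 4] → 12; +4 pad (align 8); @16: start_time [8B, align 8] → 24; @24: refcount [4B, align 4] → 28; +4 pad (align 8); @32: state [8B, align 8] → 40; size 40, align 8
@0: size [4B, align 4] → 4
@4: n_entries [1B, align 1] → 5
@5: inode [13B, align 1] → 18
+2 pad (align 4)
@20: blocks [40B, align 4] → 60
@60: offset [8B, align 4] → 68
size 68, align 4

68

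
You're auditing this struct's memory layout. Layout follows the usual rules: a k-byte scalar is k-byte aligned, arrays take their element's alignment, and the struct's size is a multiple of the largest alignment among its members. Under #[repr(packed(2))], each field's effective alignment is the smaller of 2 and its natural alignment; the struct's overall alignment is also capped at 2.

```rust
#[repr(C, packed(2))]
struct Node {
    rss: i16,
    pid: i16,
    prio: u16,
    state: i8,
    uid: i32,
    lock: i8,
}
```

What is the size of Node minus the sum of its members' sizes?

2

@0: rss [2B, align 2] → 2
@2: pid [2B, align 2] → 4
@4: prio [2B, align 2] → 6
@6: state [1B, align 1] → 7
+1 pad (align 2)
@8: uid [4B, align 2] → 12
@12: lock [1B, align 1] → 13
+1 tail pad (align 2)
size 14, align 2
data bytes 12, size 14 → padding 2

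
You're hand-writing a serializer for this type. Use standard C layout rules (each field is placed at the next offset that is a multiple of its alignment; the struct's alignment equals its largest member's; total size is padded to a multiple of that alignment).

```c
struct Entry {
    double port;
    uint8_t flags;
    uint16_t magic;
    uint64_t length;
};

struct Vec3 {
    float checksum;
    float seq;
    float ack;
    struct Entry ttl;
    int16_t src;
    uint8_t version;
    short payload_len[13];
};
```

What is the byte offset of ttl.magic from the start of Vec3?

Entry: port at 0 (size 8, align 8) → ends 8; flags at 8 (size 1, align 1) → ends 9; pad 1 to align 2 for magic; magic at 10 (size 2, align 2) → ends 12; pad 4 to align 8 for length; length at 16 (size 8, align 8) → ends 24; total 24 bytes, alignment 8
checksum at 0 (size 4, align 4) → ends 4
seq at 4 (size 4, align 4) → ends 8
ack at 8 (size 4, align 4) → ends 12
pad 4 to align 8 for ttl
ttl at 16 (size 24, align 8) → ends 40
within Entry: magic at 10
16 + 10 = 26

26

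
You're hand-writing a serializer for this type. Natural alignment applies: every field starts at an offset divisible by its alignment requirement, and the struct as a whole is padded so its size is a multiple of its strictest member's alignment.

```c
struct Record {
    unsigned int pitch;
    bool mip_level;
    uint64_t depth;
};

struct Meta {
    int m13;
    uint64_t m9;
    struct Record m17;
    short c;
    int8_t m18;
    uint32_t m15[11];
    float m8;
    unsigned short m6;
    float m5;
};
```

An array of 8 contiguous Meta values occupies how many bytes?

768

Record: pitch at 0 (size 4, align 4) → ends 4; mip_level at 4 (size 1, align 1) → ends 5; pad 3 to align 8 for depth; depth at 8 (size 8, align 8) → ends 16; total 16 bytes, alignment 8
m13 at 0 (size 4, align 4) → ends 4
pad 4 to align 8 for m9
m9 at 8 (size 8, align 8) → ends 16
m17 at 16 (size 16, align 8) → ends 32
c at 32 (size 2, align 2) → ends 34
m18 at 34 (size 1, align 1) → ends 35
pad 1 to align 4 for m15
m15 at 36 (size 44, align 4) → ends 80
m8 at 80 (size 4, align 4) → ends 84
m6 at 84 (size 2, align 2) → ends 86
pad 2 to align 4 for m5
m5 at 88 (size 4, align 4) → ends 92
tail pad 4 to reach multiple of 8
total 96 bytes, alignment 8
array of 8: 8 × 96 = 768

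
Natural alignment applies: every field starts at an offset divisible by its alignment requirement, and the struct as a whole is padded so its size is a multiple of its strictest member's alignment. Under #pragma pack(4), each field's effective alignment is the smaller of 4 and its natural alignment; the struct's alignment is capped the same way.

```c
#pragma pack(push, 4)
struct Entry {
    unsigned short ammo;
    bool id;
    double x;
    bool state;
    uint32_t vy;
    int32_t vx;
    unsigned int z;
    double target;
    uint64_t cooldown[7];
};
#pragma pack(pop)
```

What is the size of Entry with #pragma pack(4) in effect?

92

ammo at 0 (size 2, align 2) → ends 2
id at 2 (size 1, align 1) → ends 3
pad 1 to align 4 for x
x at 4 (size 8, align 4) → ends 12
state at 12 (size 1, align 1) → ends 13
pad 3 to align 4 for vy
vy at 16 (size 4, align 4) → ends 20
vx at 20 (size 4, align 4) → ends 24
z at 24 (size 4, align 4) → ends 28
target at 28 (size 8, align 4) → ends 36
cooldown at 36 (size 56, align 4) → ends 92
total 92 bytes, alignment 4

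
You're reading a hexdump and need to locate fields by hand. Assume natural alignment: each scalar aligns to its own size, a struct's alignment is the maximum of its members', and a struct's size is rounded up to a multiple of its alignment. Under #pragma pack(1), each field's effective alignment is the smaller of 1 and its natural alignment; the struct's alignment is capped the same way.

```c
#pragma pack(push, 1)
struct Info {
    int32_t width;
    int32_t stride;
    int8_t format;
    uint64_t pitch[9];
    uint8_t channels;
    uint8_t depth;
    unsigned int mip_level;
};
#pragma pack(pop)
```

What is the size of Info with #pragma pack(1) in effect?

0..4  width  (4B, 1-aligned)
4..8  stride  (4B, 1-aligned)
8..9  format  (1B, 1-aligned)
9..81  pitch  (72B, 1-aligned)
81..82  channels  (1B, 1-aligned)
82..83  depth  (1B, 1-aligned)
83..87  mip_level  (4B, 1-aligned)
sizeof = 87, alignof = 1

87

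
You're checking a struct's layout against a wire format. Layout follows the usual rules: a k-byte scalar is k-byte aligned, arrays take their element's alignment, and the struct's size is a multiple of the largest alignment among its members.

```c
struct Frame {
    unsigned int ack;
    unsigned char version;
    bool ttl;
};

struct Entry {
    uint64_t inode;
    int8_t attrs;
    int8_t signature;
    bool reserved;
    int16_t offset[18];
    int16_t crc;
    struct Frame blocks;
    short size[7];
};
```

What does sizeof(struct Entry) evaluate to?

Frame: 0..4  ack  (4B, 4-aligned); 4..5  version  (1B, 1-aligned); 5..6  ttl  (1B, 1-aligned); 6..8  -- tail padding (2B); sizeof = 8, alignof = 4
0..8  inode  (8B, 8-aligned)
8..9  attrs  (1B, 1-aligned)
9..10  signature  (1B, 1-aligned)
10..11  reserved  (1B, 1-aligned)
11..12  -- padding (1B)
12..48  offset  (36B, 2-aligned)
48..50  crc  (2B, 2-aligned)
50..52  -- padding (2B)
52..60  blocks  (8B, 4-aligned)
60..74  size  (14B, 2-aligned)
74..80  -- tail padding (6B)
sizeof = 80, alignof = 8

80 bytes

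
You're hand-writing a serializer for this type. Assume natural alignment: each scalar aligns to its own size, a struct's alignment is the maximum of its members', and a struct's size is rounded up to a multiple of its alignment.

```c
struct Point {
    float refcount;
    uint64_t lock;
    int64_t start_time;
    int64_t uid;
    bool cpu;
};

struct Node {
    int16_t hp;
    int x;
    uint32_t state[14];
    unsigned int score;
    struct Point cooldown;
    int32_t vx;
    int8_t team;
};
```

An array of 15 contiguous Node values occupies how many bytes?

Point: @0: refcount [4B, align 4] → 4; +4 pad (align 8); @8: lock [8B, align 8] → 16; @16: start_time [8B, align 8] → 24; @24: uid [8B, align 8] → 32; @32: cpu [1B, align 1] → 33; +7 tail pad (align 8); size 40, align 8
@0: hp [2B, align 2] → 2
+2 pad (align 4)
@4: x [4B, align 4] → 8
@8: state [56B, align 4] → 64
@64: score [4B, align 4] → 68
+4 pad (align 8)
@72: cooldown [40B, align 8] → 112
@112: vx [4B, align 4] → 116
@116: team [1B, align 1] → 117
+3 tail pad (align 8)
size 120, align 8
array of 15: 15 × 120 = 1800

1800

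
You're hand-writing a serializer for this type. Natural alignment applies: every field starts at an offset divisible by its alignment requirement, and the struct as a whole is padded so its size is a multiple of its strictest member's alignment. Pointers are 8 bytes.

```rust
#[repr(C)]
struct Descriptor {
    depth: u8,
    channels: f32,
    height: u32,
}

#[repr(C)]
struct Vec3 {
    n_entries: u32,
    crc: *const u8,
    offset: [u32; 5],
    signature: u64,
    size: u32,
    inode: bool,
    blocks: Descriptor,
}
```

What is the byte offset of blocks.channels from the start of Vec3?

Descriptor: depth at 0 (size 1, align 1) → ends 1; pad 3 to align 4 for channels; channels at 4 (size 4, align 4) → ends 8; height at 8 (size 4, align 4) → ends 12; total 12 bytes, alignment 4
n_entries at 0 (size 4, align 4) → ends 4
pad 4 to align 8 for crc
crc at 8 (size 8, align 8) → ends 16
offset at 16 (size 20, align 4) → ends 36
pad 4 to align 8 for signature
signature at 40 (size 8, align 8) → ends 48
size at 48 (size 4, align 4) → ends 52
inode at 52 (size 1, align 1) → ends 53
pad 3 to align 4 for blocks
blocks at 56 (size 12, align 4) → ends 68
within Descriptor: channels at 4
56 + 4 = 60

60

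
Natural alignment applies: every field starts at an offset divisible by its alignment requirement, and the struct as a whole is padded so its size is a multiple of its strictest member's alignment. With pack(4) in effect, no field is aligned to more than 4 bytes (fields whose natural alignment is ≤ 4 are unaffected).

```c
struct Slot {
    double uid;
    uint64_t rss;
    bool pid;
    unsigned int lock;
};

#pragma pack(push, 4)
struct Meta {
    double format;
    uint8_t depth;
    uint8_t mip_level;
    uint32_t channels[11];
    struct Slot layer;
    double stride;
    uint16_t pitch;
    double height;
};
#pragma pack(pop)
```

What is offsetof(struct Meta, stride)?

Slot: uid at 0 (size 8, align 8) → ends 8; rss at 8 (size 8, align 8) → ends 16; pid at 16 (size 1, align 1) → ends 17; pad 3 to align 4 for lock; lock at 20 (size 4, align 4) → ends 24; total 24 bytes, alignment 8
format at 0 (size 8, align 4) → ends 8
depth at 8 (size 1, align 1) → ends 9
mip_level at 9 (size 1, align 1) → ends 10
pad 2 to align 4 for channels
channels at 12 (size 44, align 4) → ends 56
layer at 56 (size 24, align 4) → ends 80
stride at 80 (size 8, align 4) → ends 88

80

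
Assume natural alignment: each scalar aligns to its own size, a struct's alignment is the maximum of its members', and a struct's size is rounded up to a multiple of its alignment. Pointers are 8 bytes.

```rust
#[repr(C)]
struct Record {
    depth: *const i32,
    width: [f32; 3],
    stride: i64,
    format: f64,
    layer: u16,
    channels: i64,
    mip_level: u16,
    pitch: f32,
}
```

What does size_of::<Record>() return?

@0: depth [8B, align 8] → 8
@8: width [12B, align 4] → 20
+4 pad (align 8)
@24: stride [8B, align 8] → 32
@32: format [8B, align 8] → 40
@40: layer [2B, align 2] → 42
+6 pad (align 8)
@48: channels [8B, align 8] → 56
@56: mip_level [2B, align 2] → 58
+2 pad (align 4)
@60: pitch [4B, align 4] → 64
size 64, align 8

64 bytes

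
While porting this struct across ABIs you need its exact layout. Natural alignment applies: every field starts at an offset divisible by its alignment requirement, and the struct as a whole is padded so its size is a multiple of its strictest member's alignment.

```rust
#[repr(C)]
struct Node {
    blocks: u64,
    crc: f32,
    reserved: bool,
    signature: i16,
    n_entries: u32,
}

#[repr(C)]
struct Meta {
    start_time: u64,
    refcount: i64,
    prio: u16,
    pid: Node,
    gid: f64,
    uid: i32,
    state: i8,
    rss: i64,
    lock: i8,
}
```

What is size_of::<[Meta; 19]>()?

Node: 0..8  blocks  (8B, 8-aligned); 8..12  crc  (4B, 4-aligned); 12..13  reserved  (1B, 1-aligned); 13..14  -- padding (1B); 14..16  signature  (2B, 2-aligned); 16..20  n_entries  (4B, 4-aligned); 20..24  -- tail padding (4B); sizeof = 24, alignof = 8
0..8  start_time  (8B, 8-aligned)
8..16  refcount  (8B, 8-aligned)
16..18  prio  (2B, 2-aligned)
18..24  -- padding (6B)
24..48  pid  (24B, 8-aligned)
48..56  gid  (8B, 8-aligned)
56..60  uid  (4B, 4-aligned)
60..61  state  (1B, 1-aligned)
61..64  -- padding (3B)
64..72  rss  (8B, 8-aligned)
72..73  lock  (1B, 1-aligned)
73..80  -- tail padding (7B)
sizeof = 80, alignof = 8
array of 19: 19 × 80 = 1520

1520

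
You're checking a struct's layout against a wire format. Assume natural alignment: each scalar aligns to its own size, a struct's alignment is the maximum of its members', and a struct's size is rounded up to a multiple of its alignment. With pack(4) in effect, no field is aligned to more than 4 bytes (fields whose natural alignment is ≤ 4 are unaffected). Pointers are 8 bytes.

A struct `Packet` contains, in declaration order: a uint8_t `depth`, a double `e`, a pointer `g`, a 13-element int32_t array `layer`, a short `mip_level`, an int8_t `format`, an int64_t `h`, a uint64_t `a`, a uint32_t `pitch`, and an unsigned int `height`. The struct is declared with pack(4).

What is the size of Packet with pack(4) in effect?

@0: depth [1B, align 1] → 1
+3 pad (align 4)
@4: e [8B, align 4] → 12
@12: g [8B, align 4] → 20
@20: layer [52B, align 4] → 72
@72: mip_level [2B, align 2] → 74
@74: format [1B, align 1] → 75
+1 pad (align 4)
@76: h [8B, align 4] → 84
@84: a [8B, align 4] → 92
@92: pitch [4B, align 4] → 96
@96: height [4B, align 4] → 100
size 100, align 4

100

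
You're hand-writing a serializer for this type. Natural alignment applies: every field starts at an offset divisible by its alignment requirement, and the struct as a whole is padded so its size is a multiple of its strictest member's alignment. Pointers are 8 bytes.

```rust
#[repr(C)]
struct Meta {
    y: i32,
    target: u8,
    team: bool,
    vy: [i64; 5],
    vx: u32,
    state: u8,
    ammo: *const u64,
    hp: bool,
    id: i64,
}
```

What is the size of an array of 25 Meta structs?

2000

y at 0 (size 4, align 4) → ends 4
target at 4 (size 1, align 1) → ends 5
team at 5 (size 1, align 1) → ends 6
pad 2 to align 8 for vy
vy at 8 (size 40, align 8) → ends 48
vx at 48 (size 4, align 4) → ends 52
state at 52 (size 1, align 1) → ends 53
pad 3 to align 8 for ammo
ammo at 56 (size 8, align 8) → ends 64
hp at 64 (size 1, align 1) → ends 65
pad 7 to align 8 for id
id at 72 (size 8, align 8) → ends 80
total 80 bytes, alignment 8
array of 25: 25 × 80 = 2000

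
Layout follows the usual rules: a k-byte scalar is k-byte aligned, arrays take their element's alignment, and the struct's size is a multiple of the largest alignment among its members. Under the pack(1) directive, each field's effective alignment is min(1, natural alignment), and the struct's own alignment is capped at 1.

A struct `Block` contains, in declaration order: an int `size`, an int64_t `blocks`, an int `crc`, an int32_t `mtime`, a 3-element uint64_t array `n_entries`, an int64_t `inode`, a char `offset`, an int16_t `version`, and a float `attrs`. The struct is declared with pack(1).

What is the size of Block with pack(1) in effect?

59

0..4  size  (4B, 1-aligned)
4..12  blocks  (8B, 1-aligned)
12..16  crc  (4B, 1-aligned)
16..20  mtime  (4B, 1-aligned)
20..44  n_entries  (24B, 1-aligned)
44..52  inode  (8B, 1-aligned)
52..53  offset  (1B, 1-aligned)
53..55  version  (2B, 1-aligned)
55..59  attrs  (4B, 1-aligned)
sizeof = 59, alignof = 1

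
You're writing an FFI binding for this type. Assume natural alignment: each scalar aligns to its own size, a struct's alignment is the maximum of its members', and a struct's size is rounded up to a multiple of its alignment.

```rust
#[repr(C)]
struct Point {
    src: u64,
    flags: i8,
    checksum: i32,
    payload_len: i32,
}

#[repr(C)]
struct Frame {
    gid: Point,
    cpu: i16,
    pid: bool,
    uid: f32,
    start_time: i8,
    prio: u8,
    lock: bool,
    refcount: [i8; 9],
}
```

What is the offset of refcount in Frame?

Point: 0..8  src  (8B, 8-aligned); 8..9  flags  (1B, 1-aligned); 9..12  -- padding (3B); 12..16  checksum  (4B, 4-aligned); 16..20  payload_len  (4B, 4-aligned); 20..24  -- tail padding (4B); sizeof = 24, alignof = 8
0..24  gid  (24B, 8-aligned)
24..26  cpu  (2B, 2-aligned)
26..27  pid  (1B, 1-aligned)
27..28  -- padding (1B)
28..32  uid  (4B, 4-aligned)
32..33  start_time  (1B, 1-aligned)
33..34  prio  (1B, 1-aligned)
34..35  lock  (1B, 1-aligned)
35..44  refcount  (9B, 1-aligned)

35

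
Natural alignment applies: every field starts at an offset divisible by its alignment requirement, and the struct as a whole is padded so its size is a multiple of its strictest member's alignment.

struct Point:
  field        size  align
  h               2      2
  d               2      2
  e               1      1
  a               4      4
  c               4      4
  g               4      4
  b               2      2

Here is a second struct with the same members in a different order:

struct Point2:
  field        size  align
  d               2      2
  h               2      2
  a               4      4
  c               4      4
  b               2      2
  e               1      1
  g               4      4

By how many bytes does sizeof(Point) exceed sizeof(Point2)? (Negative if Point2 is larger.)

0..2  h  (2B, 2-aligned)
2..4  d  (2B, 2-aligned)
4..5  e  (1B, 1-aligned)
5..8  -- padding (3B)
8..12  a  (4B, 4-aligned)
12..16  c  (4B, 4-aligned)
16..20  g  (4B, 4-aligned)
20..22  b  (2B, 2-aligned)
22..24  -- tail padding (2B)
sizeof = 24, alignof = 4
— Point2 —
0..2  d  (2B, 2-aligned)
2..4  h  (2B, 2-aligned)
4..8  a  (4B, 4-aligned)
8..12  c  (4B, 4-aligned)
12..14  b  (2B, 2-aligned)
14..15  e  (1B, 1-aligned)
15..16  -- padding (1B)
16..20  g  (4B, 4-aligned)
sizeof = 20, alignof = 4
24 − 20 = 4

4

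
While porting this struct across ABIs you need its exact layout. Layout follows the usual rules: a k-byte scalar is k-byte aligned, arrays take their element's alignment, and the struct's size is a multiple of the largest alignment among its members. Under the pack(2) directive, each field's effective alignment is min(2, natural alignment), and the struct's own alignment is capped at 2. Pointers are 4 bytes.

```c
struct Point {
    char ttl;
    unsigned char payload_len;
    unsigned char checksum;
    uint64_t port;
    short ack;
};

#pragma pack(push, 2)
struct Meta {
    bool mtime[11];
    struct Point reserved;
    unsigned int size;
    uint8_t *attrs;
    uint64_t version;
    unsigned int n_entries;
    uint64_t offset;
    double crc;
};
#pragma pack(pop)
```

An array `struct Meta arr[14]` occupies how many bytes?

Point: 0..1  ttl  (1B, 1-aligned); 1..2  payload_len  (1B, 1-aligned); 2..3  checksum  (1B, 1-aligned); 3..8  -- padding (5B); 8..16  port  (8B, 8-aligned); 16..18  ack  (2B, 2-aligned); 18..24  -- tail padding (6B); sizeof = 24, alignof = 8
0..11  mtime  (11B, 1-aligned)
11..12  -- padding (1B)
12..36  reserved  (24B, 2-aligned)
36..40  size  (4B, 2-aligned)
40..44  attrs  (4B, 2-aligned)
44..52  version  (8B, 2-aligned)
52..56  n_entries  (4B, 2-aligned)
56..64  offset  (8B, 2-aligned)
64..72  crc  (8B, 2-aligned)
sizeof = 72, alignof = 2
array of 14: 14 × 72 = 1008

1008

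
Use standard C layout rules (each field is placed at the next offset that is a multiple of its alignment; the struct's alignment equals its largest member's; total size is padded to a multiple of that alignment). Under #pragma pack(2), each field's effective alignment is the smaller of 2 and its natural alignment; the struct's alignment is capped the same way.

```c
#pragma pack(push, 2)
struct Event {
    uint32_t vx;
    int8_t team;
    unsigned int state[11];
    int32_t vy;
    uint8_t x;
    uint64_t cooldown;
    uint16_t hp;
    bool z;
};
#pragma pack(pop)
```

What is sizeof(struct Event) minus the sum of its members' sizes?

3

0..4  vx  (4B, 2-aligned)
4..5  team  (1B, 1-aligned)
5..6  -- padding (1B)
6..50  state  (44B, 2-aligned)
50..54  vy  (4B, 2-aligned)
54..55  x  (1B, 1-aligned)
55..56  -- padding (1B)
56..64  cooldown  (8B, 2-aligned)
64..66  hp  (2B, 2-aligned)
66..67  z  (1B, 1-aligned)
67..68  -- tail padding (1B)
sizeof = 68, alignof = 2
data bytes 65, size 68 → padding 3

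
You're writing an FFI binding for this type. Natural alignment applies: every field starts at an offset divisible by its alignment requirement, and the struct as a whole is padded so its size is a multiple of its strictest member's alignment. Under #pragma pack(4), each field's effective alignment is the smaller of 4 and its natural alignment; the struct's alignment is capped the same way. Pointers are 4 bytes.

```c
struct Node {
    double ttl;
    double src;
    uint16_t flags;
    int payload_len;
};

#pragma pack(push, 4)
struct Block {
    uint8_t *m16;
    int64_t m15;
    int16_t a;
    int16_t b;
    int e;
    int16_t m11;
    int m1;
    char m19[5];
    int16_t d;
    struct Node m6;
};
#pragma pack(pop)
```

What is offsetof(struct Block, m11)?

20

Node: @0: ttl [8B, align 8] → 8; @8: src [8B, align 8] → 16; @16: flags [2B, align 2] → 18; +2 pad (align 4); @20: payload_len [4B, align 4] → 24; size 24, align 8
@0: m16 [4B, align 4] → 4
@4: m15 [8B, align 4] → 12
@12: a [2B, align 2] → 14
@14: b [2B, align 2] → 16
@16: e [4B, align 4] → 20
@20: m11 [2B, align 2] → 22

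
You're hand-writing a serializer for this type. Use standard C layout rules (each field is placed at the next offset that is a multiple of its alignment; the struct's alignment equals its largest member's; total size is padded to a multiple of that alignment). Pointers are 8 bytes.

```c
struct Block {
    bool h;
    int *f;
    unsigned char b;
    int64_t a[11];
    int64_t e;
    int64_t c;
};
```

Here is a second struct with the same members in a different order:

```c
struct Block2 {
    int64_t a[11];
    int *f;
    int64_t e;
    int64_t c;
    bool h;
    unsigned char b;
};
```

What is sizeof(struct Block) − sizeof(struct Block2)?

@0: h [1B, align 1] → 1
+7 pad (align 8)
@8: f [8B, align 8] → 16
@16: b [1B, align 1] → 17
+7 pad (align 8)
@24: a [88B, align 8] → 112
@112: e [8B, align 8] → 120
@120: c [8B, align 8] → 128
size 128, align 8
— Block2 —
@0: a [88B, align 8] → 88
@88: f [8B, align 8] → 96
@96: e [8B, align 8] → 104
@104: c [8B, align 8] → 112
@112: h [1B, align 1] → 113
@113: b [1B, align 1] → 114
+6 tail pad (align 8)
size 120, align 8
128 − 120 = 8

8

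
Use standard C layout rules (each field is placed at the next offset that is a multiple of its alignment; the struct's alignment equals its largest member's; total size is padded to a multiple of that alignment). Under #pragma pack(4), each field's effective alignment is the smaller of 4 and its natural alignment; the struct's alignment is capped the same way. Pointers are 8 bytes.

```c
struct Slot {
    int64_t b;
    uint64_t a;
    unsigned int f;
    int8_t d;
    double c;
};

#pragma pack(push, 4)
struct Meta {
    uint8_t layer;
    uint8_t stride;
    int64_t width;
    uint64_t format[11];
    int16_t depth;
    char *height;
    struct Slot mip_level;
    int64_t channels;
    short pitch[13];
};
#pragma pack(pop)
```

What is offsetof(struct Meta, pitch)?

152

Slot: b at 0 (size 8, align 8) → ends 8; a at 8 (size 8, align 8) → ends 16; f at 16 (size 4, align 4) → ends 20; d at 20 (size 1, align 1) → ends 21; pad 3 to align 8 for c; c at 24 (size 8, align 8) → ends 32; total 32 bytes, alignment 8
layer at 0 (size 1, align 1) → ends 1
stride at 1 (size 1, align 1) → ends 2
pad 2 to align 4 for width
width at 4 (size 8, align 4) → ends 12
format at 12 (size 88, align 4) → ends 100
depth at 100 (size 2, align 2) → ends 102
pad 2 to align 4 for height
height at 104 (size 8, align 4) → ends 112
mip_level at 112 (size 32, align 4) → ends 144
channels at 144 (size 8, align 4) → ends 152
pitch at 152 (size 26, align 2) → ends 178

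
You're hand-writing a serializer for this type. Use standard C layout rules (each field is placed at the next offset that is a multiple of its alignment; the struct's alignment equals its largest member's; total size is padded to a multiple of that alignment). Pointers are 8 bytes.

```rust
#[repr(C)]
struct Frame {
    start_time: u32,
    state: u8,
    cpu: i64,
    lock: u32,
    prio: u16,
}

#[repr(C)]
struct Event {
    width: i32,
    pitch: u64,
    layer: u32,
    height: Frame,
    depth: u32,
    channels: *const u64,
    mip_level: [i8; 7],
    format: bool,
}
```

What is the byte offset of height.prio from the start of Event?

44

Frame: start_time at 0 (size 4, align 4) → ends 4; state at 4 (size 1, align 1) → ends 5; pad 3 to align 8 for cpu; cpu at 8 (size 8, align 8) → ends 16; lock at 16 (size 4, align 4) → ends 20; prio at 20 (size 2, align 2) → ends 22; tail pad 2 to reach multiple of 8; total 24 bytes, alignment 8
width at 0 (size 4, align 4) → ends 4
pad 4 to align 8 for pitch
pitch at 8 (size 8, align 8) → ends 16
layer at 16 (size 4, align 4) → ends 20
pad 4 to align 8 for height
height at 24 (size 24, align 8) → ends 48
within Frame: prio at 20
24 + 20 = 44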